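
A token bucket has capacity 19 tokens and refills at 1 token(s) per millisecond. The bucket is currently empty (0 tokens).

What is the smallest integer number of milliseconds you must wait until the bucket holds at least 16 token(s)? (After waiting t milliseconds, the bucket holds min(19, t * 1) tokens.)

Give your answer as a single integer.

Need t * 1 >= 16, so t >= 16/1.
Smallest integer t = ceil(16/1) = 16.

Answer: 16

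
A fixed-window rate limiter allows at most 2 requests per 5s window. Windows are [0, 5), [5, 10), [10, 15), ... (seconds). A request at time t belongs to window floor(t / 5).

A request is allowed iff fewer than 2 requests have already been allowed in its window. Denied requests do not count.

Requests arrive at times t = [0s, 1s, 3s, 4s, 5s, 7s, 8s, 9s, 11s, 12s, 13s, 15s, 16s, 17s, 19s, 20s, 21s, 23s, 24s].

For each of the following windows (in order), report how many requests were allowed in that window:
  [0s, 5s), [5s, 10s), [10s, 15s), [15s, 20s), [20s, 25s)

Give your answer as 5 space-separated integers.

Processing requests:
  req#1 t=0s (window 0): ALLOW
  req#2 t=1s (window 0): ALLOW
  req#3 t=3s (window 0): DENY
  req#4 t=4s (window 0): DENY
  req#5 t=5s (window 1): ALLOW
  req#6 t=7s (window 1): ALLOW
  req#7 t=8s (window 1): DENY
  req#8 t=9s (window 1): DENY
  req#9 t=11s (window 2): ALLOW
  req#10 t=12s (window 2): ALLOW
  req#11 t=13s (window 2): DENY
  req#12 t=15s (window 3): ALLOW
  req#13 t=16s (window 3): ALLOW
  req#14 t=17s (window 3): DENY
  req#15 t=19s (window 3): DENY
  req#16 t=20s (window 4): ALLOW
  req#17 t=21s (window 4): ALLOW
  req#18 t=23s (window 4): DENY
  req#19 t=24s (window 4): DENY

Allowed counts by window: 2 2 2 2 2

Answer: 2 2 2 2 2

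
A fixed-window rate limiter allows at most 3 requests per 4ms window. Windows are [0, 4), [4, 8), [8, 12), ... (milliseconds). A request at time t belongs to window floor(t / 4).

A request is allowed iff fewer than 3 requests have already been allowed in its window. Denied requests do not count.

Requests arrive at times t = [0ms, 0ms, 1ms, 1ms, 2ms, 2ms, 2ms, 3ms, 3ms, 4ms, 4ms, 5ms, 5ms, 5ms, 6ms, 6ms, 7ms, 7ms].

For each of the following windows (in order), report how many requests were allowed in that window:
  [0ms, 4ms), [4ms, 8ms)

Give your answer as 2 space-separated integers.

Processing requests:
  req#1 t=0ms (window 0): ALLOW
  req#2 t=0ms (window 0): ALLOW
  req#3 t=1ms (window 0): ALLOW
  req#4 t=1ms (window 0): DENY
  req#5 t=2ms (window 0): DENY
  req#6 t=2ms (window 0): DENY
  req#7 t=2ms (window 0): DENY
  req#8 t=3ms (window 0): DENY
  req#9 t=3ms (window 0): DENY
  req#10 t=4ms (window 1): ALLOW
  req#11 t=4ms (window 1): ALLOW
  req#12 t=5ms (window 1): ALLOW
  req#13 t=5ms (window 1): DENY
  req#14 t=5ms (window 1): DENY
  req#15 t=6ms (window 1): DENY
  req#16 t=6ms (window 1): DENY
  req#17 t=7ms (window 1): DENY
  req#18 t=7ms (window 1): DENY

Allowed counts by window: 3 3

Answer: 3 3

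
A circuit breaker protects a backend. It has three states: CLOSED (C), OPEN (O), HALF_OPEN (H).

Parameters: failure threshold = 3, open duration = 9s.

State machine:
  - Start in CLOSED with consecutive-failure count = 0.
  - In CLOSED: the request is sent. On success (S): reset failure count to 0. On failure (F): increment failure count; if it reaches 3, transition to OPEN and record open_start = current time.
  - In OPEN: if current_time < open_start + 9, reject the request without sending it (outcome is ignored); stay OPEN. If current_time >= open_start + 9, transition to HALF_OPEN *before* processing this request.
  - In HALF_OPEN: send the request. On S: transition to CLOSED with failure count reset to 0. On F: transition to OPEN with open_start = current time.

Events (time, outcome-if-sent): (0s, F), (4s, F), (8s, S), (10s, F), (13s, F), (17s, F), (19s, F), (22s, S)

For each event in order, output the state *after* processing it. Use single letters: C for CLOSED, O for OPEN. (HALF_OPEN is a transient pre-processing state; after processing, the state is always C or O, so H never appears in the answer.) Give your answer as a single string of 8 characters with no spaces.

Answer: CCCCCOOO

Derivation:
State after each event:
  event#1 t=0s outcome=F: state=CLOSED
  event#2 t=4s outcome=F: state=CLOSED
  event#3 t=8s outcome=S: state=CLOSED
  event#4 t=10s outcome=F: state=CLOSED
  event#5 t=13s outcome=F: state=CLOSED
  event#6 t=17s outcome=F: state=OPEN
  event#7 t=19s outcome=F: state=OPEN
  event#8 t=22s outcome=S: state=OPEN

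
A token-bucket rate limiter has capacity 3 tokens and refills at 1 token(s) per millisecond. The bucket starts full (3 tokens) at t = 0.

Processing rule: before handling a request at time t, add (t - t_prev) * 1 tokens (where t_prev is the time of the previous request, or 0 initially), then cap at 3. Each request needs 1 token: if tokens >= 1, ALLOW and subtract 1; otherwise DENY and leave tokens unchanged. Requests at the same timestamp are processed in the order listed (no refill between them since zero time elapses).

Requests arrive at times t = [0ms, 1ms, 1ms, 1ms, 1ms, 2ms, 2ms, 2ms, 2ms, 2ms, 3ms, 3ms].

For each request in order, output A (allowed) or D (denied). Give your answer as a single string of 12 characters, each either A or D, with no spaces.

Answer: AAAADADDDDAD

Derivation:
Simulating step by step:
  req#1 t=0ms: ALLOW
  req#2 t=1ms: ALLOW
  req#3 t=1ms: ALLOW
  req#4 t=1ms: ALLOW
  req#5 t=1ms: DENY
  req#6 t=2ms: ALLOW
  req#7 t=2ms: DENY
  req#8 t=2ms: DENY
  req#9 t=2ms: DENY
  req#10 t=2ms: DENY
  req#11 t=3ms: ALLOW
  req#12 t=3ms: DENY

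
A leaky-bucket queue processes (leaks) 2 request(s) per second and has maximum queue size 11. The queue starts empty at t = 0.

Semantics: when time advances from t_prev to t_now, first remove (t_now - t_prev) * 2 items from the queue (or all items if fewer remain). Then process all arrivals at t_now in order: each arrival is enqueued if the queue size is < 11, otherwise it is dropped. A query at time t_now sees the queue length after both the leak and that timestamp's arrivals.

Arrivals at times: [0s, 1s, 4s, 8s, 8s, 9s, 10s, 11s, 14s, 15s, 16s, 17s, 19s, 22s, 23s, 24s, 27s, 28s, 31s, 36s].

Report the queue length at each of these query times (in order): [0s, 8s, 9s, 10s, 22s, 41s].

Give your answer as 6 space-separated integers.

Answer: 1 2 1 1 1 0

Derivation:
Queue lengths at query times:
  query t=0s: backlog = 1
  query t=8s: backlog = 2
  query t=9s: backlog = 1
  query t=10s: backlog = 1
  query t=22s: backlog = 1
  query t=41s: backlog = 0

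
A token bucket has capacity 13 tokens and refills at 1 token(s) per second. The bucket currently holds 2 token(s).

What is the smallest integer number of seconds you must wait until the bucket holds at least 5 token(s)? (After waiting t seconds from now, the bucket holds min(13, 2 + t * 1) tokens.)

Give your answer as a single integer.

Need 2 + t * 1 >= 5, so t >= 3/1.
Smallest integer t = ceil(3/1) = 3.

Answer: 3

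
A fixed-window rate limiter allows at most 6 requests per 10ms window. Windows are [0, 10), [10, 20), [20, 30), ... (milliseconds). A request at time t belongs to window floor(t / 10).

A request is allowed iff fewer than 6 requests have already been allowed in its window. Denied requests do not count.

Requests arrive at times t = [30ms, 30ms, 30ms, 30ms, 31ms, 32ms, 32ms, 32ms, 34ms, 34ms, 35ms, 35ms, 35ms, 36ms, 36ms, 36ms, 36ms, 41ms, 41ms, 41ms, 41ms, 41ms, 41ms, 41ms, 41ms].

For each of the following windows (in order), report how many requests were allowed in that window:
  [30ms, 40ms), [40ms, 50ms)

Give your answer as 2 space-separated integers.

Answer: 6 6

Derivation:
Processing requests:
  req#1 t=30ms (window 3): ALLOW
  req#2 t=30ms (window 3): ALLOW
  req#3 t=30ms (window 3): ALLOW
  req#4 t=30ms (window 3): ALLOW
  req#5 t=31ms (window 3): ALLOW
  req#6 t=32ms (window 3): ALLOW
  req#7 t=32ms (window 3): DENY
  req#8 t=32ms (window 3): DENY
  req#9 t=34ms (window 3): DENY
  req#10 t=34ms (window 3): DENY
  req#11 t=35ms (window 3): DENY
  req#12 t=35ms (window 3): DENY
  req#13 t=35ms (window 3): DENY
  req#14 t=36ms (window 3): DENY
  req#15 t=36ms (window 3): DENY
  req#16 t=36ms (window 3): DENY
  req#17 t=36ms (window 3): DENY
  req#18 t=41ms (window 4): ALLOW
  req#19 t=41ms (window 4): ALLOW
  req#20 t=41ms (window 4): ALLOW
  req#21 t=41ms (window 4): ALLOW
  req#22 t=41ms (window 4): ALLOW
  req#23 t=41ms (window 4): ALLOW
  req#24 t=41ms (window 4): DENY
  req#25 t=41ms (window 4): DENY

Allowed counts by window: 6 6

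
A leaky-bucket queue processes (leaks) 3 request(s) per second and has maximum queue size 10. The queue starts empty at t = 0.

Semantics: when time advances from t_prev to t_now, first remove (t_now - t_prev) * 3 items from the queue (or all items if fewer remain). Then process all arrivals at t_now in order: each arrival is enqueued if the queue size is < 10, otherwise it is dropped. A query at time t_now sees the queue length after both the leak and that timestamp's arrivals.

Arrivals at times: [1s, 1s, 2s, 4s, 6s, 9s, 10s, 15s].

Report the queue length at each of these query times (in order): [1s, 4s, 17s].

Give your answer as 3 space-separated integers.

Answer: 2 1 0

Derivation:
Queue lengths at query times:
  query t=1s: backlog = 2
  query t=4s: backlog = 1
  query t=17s: backlog = 0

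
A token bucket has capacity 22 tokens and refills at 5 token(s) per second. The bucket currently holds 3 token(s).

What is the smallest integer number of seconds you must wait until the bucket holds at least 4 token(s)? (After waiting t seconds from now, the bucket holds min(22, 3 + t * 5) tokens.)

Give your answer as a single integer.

Need 3 + t * 5 >= 4, so t >= 1/5.
Smallest integer t = ceil(1/5) = 1.

Answer: 1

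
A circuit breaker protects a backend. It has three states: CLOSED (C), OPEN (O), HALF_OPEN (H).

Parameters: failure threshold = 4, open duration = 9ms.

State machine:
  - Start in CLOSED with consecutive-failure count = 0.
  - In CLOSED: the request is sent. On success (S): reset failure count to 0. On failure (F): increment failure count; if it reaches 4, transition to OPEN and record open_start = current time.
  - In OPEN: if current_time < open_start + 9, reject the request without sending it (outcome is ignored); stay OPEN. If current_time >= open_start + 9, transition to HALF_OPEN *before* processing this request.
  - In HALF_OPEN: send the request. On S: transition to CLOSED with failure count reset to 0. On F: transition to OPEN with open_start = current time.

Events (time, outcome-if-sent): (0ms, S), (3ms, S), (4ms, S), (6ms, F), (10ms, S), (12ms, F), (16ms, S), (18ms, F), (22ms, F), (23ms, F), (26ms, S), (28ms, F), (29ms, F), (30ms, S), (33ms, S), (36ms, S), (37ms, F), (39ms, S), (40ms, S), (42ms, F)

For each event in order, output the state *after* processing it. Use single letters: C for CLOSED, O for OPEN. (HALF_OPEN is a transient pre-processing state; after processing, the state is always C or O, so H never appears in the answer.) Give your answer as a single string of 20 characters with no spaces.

State after each event:
  event#1 t=0ms outcome=S: state=CLOSED
  event#2 t=3ms outcome=S: state=CLOSED
  event#3 t=4ms outcome=S: state=CLOSED
  event#4 t=6ms outcome=F: state=CLOSED
  event#5 t=10ms outcome=S: state=CLOSED
  event#6 t=12ms outcome=F: state=CLOSED
  event#7 t=16ms outcome=S: state=CLOSED
  event#8 t=18ms outcome=F: state=CLOSED
  event#9 t=22ms outcome=F: state=CLOSED
  event#10 t=23ms outcome=F: state=CLOSED
  event#11 t=26ms outcome=S: state=CLOSED
  event#12 t=28ms outcome=F: state=CLOSED
  event#13 t=29ms outcome=F: state=CLOSED
  event#14 t=30ms outcome=S: state=CLOSED
  event#15 t=33ms outcome=S: state=CLOSED
  event#16 t=36ms outcome=S: state=CLOSED
  event#17 t=37ms outcome=F: state=CLOSED
  event#18 t=39ms outcome=S: state=CLOSED
  event#19 t=40ms outcome=S: state=CLOSED
  event#20 t=42ms outcome=F: state=CLOSED

Answer: CCCCCCCCCCCCCCCCCCCC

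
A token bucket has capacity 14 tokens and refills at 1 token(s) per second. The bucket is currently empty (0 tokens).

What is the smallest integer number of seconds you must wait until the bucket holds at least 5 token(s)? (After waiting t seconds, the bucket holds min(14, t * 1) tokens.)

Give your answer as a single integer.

Answer: 5

Derivation:
Need t * 1 >= 5, so t >= 5/1.
Smallest integer t = ceil(5/1) = 5.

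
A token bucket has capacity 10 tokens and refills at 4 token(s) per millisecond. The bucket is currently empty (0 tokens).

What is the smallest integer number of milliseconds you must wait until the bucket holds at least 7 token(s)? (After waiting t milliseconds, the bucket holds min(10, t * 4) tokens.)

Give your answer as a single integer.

Need t * 4 >= 7, so t >= 7/4.
Smallest integer t = ceil(7/4) = 2.

Answer: 2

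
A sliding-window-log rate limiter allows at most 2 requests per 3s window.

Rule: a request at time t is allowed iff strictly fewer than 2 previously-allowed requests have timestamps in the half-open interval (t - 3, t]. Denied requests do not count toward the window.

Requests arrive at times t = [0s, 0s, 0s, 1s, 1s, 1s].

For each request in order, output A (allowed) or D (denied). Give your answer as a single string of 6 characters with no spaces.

Answer: AADDDD

Derivation:
Tracking allowed requests in the window:
  req#1 t=0s: ALLOW
  req#2 t=0s: ALLOW
  req#3 t=0s: DENY
  req#4 t=1s: DENY
  req#5 t=1s: DENY
  req#6 t=1s: DENY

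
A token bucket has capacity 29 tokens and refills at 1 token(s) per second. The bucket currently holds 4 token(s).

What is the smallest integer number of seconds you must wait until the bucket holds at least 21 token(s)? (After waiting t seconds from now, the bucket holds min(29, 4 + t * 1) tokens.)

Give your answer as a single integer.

Need 4 + t * 1 >= 21, so t >= 17/1.
Smallest integer t = ceil(17/1) = 17.

Answer: 17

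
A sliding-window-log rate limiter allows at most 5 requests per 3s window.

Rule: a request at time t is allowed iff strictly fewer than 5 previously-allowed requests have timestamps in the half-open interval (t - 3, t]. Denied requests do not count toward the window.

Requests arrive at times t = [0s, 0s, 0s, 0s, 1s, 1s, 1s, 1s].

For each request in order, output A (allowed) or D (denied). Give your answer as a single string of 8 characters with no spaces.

Answer: AAAAADDD

Derivation:
Tracking allowed requests in the window:
  req#1 t=0s: ALLOW
  req#2 t=0s: ALLOW
  req#3 t=0s: ALLOW
  req#4 t=0s: ALLOW
  req#5 t=1s: ALLOW
  req#6 t=1s: DENY
  req#7 t=1s: DENY
  req#8 t=1s: DENY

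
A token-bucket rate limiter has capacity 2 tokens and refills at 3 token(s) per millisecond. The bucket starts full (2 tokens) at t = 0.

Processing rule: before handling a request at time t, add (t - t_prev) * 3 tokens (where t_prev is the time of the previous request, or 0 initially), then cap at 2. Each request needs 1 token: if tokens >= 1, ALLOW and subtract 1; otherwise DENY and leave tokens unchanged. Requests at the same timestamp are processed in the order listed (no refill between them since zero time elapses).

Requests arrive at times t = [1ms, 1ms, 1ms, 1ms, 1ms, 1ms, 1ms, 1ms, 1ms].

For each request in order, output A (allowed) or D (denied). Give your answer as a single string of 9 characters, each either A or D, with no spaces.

Answer: AADDDDDDD

Derivation:
Simulating step by step:
  req#1 t=1ms: ALLOW
  req#2 t=1ms: ALLOW
  req#3 t=1ms: DENY
  req#4 t=1ms: DENY
  req#5 t=1ms: DENY
  req#6 t=1ms: DENY
  req#7 t=1ms: DENY
  req#8 t=1ms: DENY
  req#9 t=1ms: DENY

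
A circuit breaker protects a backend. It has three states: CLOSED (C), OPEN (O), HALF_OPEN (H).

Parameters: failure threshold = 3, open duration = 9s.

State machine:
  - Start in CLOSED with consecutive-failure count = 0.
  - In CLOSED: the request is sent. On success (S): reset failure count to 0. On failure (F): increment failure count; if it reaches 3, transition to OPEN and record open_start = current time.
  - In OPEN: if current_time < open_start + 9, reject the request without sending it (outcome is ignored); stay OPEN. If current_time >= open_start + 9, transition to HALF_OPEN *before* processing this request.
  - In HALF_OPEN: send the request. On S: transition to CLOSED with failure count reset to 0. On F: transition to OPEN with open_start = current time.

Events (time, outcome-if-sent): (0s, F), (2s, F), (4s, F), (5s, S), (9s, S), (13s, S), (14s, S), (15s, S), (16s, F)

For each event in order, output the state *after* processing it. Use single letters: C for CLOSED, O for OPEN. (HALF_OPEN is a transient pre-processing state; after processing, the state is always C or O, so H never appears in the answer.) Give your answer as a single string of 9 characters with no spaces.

State after each event:
  event#1 t=0s outcome=F: state=CLOSED
  event#2 t=2s outcome=F: state=CLOSED
  event#3 t=4s outcome=F: state=OPEN
  event#4 t=5s outcome=S: state=OPEN
  event#5 t=9s outcome=S: state=OPEN
  event#6 t=13s outcome=S: state=CLOSED
  event#7 t=14s outcome=S: state=CLOSED
  event#8 t=15s outcome=S: state=CLOSED
  event#9 t=16s outcome=F: state=CLOSED

Answer: CCOOOCCCC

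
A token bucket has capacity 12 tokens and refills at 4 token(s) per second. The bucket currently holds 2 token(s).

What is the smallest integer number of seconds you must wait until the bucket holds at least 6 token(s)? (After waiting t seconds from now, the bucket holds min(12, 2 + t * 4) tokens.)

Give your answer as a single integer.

Answer: 1

Derivation:
Need 2 + t * 4 >= 6, so t >= 4/4.
Smallest integer t = ceil(4/4) = 1.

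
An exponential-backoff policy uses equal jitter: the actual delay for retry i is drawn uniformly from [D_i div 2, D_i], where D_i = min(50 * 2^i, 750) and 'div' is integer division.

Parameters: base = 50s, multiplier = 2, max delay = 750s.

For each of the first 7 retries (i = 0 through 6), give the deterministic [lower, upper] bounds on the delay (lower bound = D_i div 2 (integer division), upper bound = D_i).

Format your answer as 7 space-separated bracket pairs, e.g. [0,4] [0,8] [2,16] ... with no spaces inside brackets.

Answer: [25,50] [50,100] [100,200] [200,400] [375,750] [375,750] [375,750]

Derivation:
Computing bounds per retry:
  i=0: D_i=min(50*2^0,750)=50, bounds=[25,50]
  i=1: D_i=min(50*2^1,750)=100, bounds=[50,100]
  i=2: D_i=min(50*2^2,750)=200, bounds=[100,200]
  i=3: D_i=min(50*2^3,750)=400, bounds=[200,400]
  i=4: D_i=min(50*2^4,750)=750, bounds=[375,750]
  i=5: D_i=min(50*2^5,750)=750, bounds=[375,750]
  i=6: D_i=min(50*2^6,750)=750, bounds=[375,750]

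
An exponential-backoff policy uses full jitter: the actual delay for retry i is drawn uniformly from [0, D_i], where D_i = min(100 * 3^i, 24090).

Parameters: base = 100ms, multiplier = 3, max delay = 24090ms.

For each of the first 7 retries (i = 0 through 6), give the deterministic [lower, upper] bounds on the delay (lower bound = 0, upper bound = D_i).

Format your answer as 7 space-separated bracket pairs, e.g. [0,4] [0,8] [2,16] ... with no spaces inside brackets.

Computing bounds per retry:
  i=0: D_i=min(100*3^0,24090)=100, bounds=[0,100]
  i=1: D_i=min(100*3^1,24090)=300, bounds=[0,300]
  i=2: D_i=min(100*3^2,24090)=900, bounds=[0,900]
  i=3: D_i=min(100*3^3,24090)=2700, bounds=[0,2700]
  i=4: D_i=min(100*3^4,24090)=8100, bounds=[0,8100]
  i=5: D_i=min(100*3^5,24090)=24090, bounds=[0,24090]
  i=6: D_i=min(100*3^6,24090)=24090, bounds=[0,24090]

Answer: [0,100] [0,300] [0,900] [0,2700] [0,8100] [0,24090] [0,24090]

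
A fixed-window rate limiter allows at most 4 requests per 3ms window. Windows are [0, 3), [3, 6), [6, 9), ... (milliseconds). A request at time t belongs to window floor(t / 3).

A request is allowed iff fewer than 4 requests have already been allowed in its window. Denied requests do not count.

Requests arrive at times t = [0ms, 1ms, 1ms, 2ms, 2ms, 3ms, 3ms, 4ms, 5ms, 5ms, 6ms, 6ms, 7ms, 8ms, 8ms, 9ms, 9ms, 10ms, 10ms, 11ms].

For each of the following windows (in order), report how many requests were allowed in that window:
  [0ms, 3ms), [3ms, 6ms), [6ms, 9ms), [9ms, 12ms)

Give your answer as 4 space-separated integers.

Answer: 4 4 4 4

Derivation:
Processing requests:
  req#1 t=0ms (window 0): ALLOW
  req#2 t=1ms (window 0): ALLOW
  req#3 t=1ms (window 0): ALLOW
  req#4 t=2ms (window 0): ALLOW
  req#5 t=2ms (window 0): DENY
  req#6 t=3ms (window 1): ALLOW
  req#7 t=3ms (window 1): ALLOW
  req#8 t=4ms (window 1): ALLOW
  req#9 t=5ms (window 1): ALLOW
  req#10 t=5ms (window 1): DENY
  req#11 t=6ms (window 2): ALLOW
  req#12 t=6ms (window 2): ALLOW
  req#13 t=7ms (window 2): ALLOW
  req#14 t=8ms (window 2): ALLOW
  req#15 t=8ms (window 2): DENY
  req#16 t=9ms (window 3): ALLOW
  req#17 t=9ms (window 3): ALLOW
  req#18 t=10ms (window 3): ALLOW
  req#19 t=10ms (window 3): ALLOW
  req#20 t=11ms (window 3): DENY

Allowed counts by window: 4 4 4 4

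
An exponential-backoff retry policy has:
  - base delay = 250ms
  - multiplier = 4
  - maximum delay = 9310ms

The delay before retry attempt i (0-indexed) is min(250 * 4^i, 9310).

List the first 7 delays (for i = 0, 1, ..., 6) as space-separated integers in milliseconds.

Answer: 250 1000 4000 9310 9310 9310 9310

Derivation:
Computing each delay:
  i=0: min(250*4^0, 9310) = 250
  i=1: min(250*4^1, 9310) = 1000
  i=2: min(250*4^2, 9310) = 4000
  i=3: min(250*4^3, 9310) = 9310
  i=4: min(250*4^4, 9310) = 9310
  i=5: min(250*4^5, 9310) = 9310
  i=6: min(250*4^6, 9310) = 9310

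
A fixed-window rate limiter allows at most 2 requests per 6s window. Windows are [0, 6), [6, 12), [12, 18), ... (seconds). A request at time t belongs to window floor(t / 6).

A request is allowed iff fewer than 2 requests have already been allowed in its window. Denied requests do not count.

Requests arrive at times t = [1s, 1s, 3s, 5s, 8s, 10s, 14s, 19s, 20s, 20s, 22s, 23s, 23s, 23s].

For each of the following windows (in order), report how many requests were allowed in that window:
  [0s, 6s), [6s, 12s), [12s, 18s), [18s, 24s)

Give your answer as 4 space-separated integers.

Processing requests:
  req#1 t=1s (window 0): ALLOW
  req#2 t=1s (window 0): ALLOW
  req#3 t=3s (window 0): DENY
  req#4 t=5s (window 0): DENY
  req#5 t=8s (window 1): ALLOW
  req#6 t=10s (window 1): ALLOW
  req#7 t=14s (window 2): ALLOW
  req#8 t=19s (window 3): ALLOW
  req#9 t=20s (window 3): ALLOW
  req#10 t=20s (window 3): DENY
  req#11 t=22s (window 3): DENY
  req#12 t=23s (window 3): DENY
  req#13 t=23s (window 3): DENY
  req#14 t=23s (window 3): DENY

Allowed counts by window: 2 2 1 2

Answer: 2 2 1 2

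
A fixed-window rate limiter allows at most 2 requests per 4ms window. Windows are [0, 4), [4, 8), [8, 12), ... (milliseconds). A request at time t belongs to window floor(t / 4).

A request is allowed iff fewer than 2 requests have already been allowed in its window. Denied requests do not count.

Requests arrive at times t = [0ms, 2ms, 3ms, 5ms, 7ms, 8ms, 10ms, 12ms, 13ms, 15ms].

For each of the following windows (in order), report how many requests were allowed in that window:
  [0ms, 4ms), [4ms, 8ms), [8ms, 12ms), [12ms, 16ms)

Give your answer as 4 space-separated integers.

Processing requests:
  req#1 t=0ms (window 0): ALLOW
  req#2 t=2ms (window 0): ALLOW
  req#3 t=3ms (window 0): DENY
  req#4 t=5ms (window 1): ALLOW
  req#5 t=7ms (window 1): ALLOW
  req#6 t=8ms (window 2): ALLOW
  req#7 t=10ms (window 2): ALLOW
  req#8 t=12ms (window 3): ALLOW
  req#9 t=13ms (window 3): ALLOW
  req#10 t=15ms (window 3): DENY

Allowed counts by window: 2 2 2 2

Answer: 2 2 2 2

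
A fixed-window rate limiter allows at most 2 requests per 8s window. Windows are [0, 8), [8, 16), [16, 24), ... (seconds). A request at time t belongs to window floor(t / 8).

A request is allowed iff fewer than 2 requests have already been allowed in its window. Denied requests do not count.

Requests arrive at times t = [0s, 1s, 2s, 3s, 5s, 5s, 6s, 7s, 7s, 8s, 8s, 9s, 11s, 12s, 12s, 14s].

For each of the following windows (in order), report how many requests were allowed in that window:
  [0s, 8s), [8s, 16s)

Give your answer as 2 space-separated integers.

Processing requests:
  req#1 t=0s (window 0): ALLOW
  req#2 t=1s (window 0): ALLOW
  req#3 t=2s (window 0): DENY
  req#4 t=3s (window 0): DENY
  req#5 t=5s (window 0): DENY
  req#6 t=5s (window 0): DENY
  req#7 t=6s (window 0): DENY
  req#8 t=7s (window 0): DENY
  req#9 t=7s (window 0): DENY
  req#10 t=8s (window 1): ALLOW
  req#11 t=8s (window 1): ALLOW
  req#12 t=9s (window 1): DENY
  req#13 t=11s (window 1): DENY
  req#14 t=12s (window 1): DENY
  req#15 t=12s (window 1): DENY
  req#16 t=14s (window 1): DENY

Allowed counts by window: 2 2

Answer: 2 2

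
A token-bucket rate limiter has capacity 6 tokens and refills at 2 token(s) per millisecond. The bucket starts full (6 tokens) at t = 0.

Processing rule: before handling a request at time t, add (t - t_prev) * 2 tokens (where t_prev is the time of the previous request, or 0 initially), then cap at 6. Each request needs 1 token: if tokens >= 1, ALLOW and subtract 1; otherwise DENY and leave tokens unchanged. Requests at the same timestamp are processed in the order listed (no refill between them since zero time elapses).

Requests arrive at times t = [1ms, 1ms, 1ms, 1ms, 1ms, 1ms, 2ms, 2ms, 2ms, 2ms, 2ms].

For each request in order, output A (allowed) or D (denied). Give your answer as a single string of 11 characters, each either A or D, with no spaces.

Answer: AAAAAAAADDD

Derivation:
Simulating step by step:
  req#1 t=1ms: ALLOW
  req#2 t=1ms: ALLOW
  req#3 t=1ms: ALLOW
  req#4 t=1ms: ALLOW
  req#5 t=1ms: ALLOW
  req#6 t=1ms: ALLOW
  req#7 t=2ms: ALLOW
  req#8 t=2ms: ALLOW
  req#9 t=2ms: DENY
  req#10 t=2ms: DENY
  req#11 t=2ms: DENY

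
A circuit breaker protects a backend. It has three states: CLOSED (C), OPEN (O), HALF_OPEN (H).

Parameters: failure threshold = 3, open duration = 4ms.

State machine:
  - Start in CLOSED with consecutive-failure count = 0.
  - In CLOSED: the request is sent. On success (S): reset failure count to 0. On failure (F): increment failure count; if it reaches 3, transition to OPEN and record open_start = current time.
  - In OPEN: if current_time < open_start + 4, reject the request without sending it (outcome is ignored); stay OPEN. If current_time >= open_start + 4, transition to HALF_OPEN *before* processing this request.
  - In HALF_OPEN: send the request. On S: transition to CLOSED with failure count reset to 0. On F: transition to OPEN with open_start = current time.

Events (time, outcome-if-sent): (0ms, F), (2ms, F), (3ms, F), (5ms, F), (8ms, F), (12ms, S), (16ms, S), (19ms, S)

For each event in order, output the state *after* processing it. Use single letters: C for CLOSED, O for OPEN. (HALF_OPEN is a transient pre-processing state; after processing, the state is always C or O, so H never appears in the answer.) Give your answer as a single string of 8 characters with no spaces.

State after each event:
  event#1 t=0ms outcome=F: state=CLOSED
  event#2 t=2ms outcome=F: state=CLOSED
  event#3 t=3ms outcome=F: state=OPEN
  event#4 t=5ms outcome=F: state=OPEN
  event#5 t=8ms outcome=F: state=OPEN
  event#6 t=12ms outcome=S: state=CLOSED
  event#7 t=16ms outcome=S: state=CLOSED
  event#8 t=19ms outcome=S: state=CLOSED

Answer: CCOOOCCC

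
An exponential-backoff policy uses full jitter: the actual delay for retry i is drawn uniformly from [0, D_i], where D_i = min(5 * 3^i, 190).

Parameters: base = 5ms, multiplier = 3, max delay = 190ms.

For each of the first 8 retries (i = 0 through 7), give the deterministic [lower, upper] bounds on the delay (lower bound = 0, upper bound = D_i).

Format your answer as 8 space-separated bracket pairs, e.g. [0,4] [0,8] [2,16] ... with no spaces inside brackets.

Answer: [0,5] [0,15] [0,45] [0,135] [0,190] [0,190] [0,190] [0,190]

Derivation:
Computing bounds per retry:
  i=0: D_i=min(5*3^0,190)=5, bounds=[0,5]
  i=1: D_i=min(5*3^1,190)=15, bounds=[0,15]
  i=2: D_i=min(5*3^2,190)=45, bounds=[0,45]
  i=3: D_i=min(5*3^3,190)=135, bounds=[0,135]
  i=4: D_i=min(5*3^4,190)=190, bounds=[0,190]
  i=5: D_i=min(5*3^5,190)=190, bounds=[0,190]
  i=6: D_i=min(5*3^6,190)=190, bounds=[0,190]
  i=7: D_i=min(5*3^7,190)=190, bounds=[0,190]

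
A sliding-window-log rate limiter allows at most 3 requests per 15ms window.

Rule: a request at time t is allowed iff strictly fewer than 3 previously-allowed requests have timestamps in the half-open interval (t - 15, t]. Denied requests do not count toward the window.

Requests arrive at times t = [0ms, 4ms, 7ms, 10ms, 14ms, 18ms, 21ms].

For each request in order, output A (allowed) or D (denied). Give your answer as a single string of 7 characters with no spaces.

Tracking allowed requests in the window:
  req#1 t=0ms: ALLOW
  req#2 t=4ms: ALLOW
  req#3 t=7ms: ALLOW
  req#4 t=10ms: DENY
  req#5 t=14ms: DENY
  req#6 t=18ms: ALLOW
  req#7 t=21ms: ALLOW

Answer: AAADDAA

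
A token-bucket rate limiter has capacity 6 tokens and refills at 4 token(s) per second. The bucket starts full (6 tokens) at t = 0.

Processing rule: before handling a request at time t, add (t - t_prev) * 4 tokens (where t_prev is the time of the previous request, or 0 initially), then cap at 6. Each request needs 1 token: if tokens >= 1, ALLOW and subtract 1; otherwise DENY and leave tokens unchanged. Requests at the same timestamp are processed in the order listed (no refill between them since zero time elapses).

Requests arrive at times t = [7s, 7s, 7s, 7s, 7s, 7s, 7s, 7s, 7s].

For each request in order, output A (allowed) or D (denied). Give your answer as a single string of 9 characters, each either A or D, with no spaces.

Answer: AAAAAADDD

Derivation:
Simulating step by step:
  req#1 t=7s: ALLOW
  req#2 t=7s: ALLOW
  req#3 t=7s: ALLOW
  req#4 t=7s: ALLOW
  req#5 t=7s: ALLOW
  req#6 t=7s: ALLOW
  req#7 t=7s: DENY
  req#8 t=7s: DENY
  req#9 t=7s: DENY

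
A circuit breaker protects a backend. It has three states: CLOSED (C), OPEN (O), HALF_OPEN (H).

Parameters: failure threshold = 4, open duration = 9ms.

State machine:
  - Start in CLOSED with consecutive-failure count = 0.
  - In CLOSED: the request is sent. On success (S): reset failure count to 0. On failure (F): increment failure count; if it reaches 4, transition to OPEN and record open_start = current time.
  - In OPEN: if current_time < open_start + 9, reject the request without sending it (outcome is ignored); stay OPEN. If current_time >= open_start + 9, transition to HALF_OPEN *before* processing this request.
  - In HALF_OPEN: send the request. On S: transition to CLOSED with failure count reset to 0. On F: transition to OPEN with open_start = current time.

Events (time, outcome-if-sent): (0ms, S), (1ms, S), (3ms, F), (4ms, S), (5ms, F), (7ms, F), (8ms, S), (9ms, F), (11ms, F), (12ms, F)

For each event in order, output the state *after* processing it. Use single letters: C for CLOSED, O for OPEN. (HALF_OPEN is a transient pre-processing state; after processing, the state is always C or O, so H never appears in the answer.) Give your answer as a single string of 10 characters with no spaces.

State after each event:
  event#1 t=0ms outcome=S: state=CLOSED
  event#2 t=1ms outcome=S: state=CLOSED
  event#3 t=3ms outcome=F: state=CLOSED
  event#4 t=4ms outcome=S: state=CLOSED
  event#5 t=5ms outcome=F: state=CLOSED
  event#6 t=7ms outcome=F: state=CLOSED
  event#7 t=8ms outcome=S: state=CLOSED
  event#8 t=9ms outcome=F: state=CLOSED
  event#9 t=11ms outcome=F: state=CLOSED
  event#10 t=12ms outcome=F: state=CLOSED

Answer: CCCCCCCCCC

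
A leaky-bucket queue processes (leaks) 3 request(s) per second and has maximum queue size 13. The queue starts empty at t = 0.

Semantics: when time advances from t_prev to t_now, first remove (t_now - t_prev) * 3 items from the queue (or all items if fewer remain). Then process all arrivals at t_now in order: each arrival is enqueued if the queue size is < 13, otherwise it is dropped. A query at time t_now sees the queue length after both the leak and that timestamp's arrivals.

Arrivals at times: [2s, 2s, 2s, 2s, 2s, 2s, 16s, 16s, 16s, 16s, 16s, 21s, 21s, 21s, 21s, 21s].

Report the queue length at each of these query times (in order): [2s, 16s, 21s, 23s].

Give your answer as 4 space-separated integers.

Answer: 6 5 5 0

Derivation:
Queue lengths at query times:
  query t=2s: backlog = 6
  query t=16s: backlog = 5
  query t=21s: backlog = 5
  query t=23s: backlog = 0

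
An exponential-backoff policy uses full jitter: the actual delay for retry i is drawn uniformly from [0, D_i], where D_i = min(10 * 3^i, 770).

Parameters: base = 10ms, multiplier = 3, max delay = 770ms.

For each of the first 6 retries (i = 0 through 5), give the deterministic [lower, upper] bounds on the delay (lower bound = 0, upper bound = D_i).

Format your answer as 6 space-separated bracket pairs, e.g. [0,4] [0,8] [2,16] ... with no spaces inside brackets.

Answer: [0,10] [0,30] [0,90] [0,270] [0,770] [0,770]

Derivation:
Computing bounds per retry:
  i=0: D_i=min(10*3^0,770)=10, bounds=[0,10]
  i=1: D_i=min(10*3^1,770)=30, bounds=[0,30]
  i=2: D_i=min(10*3^2,770)=90, bounds=[0,90]
  i=3: D_i=min(10*3^3,770)=270, bounds=[0,270]
  i=4: D_i=min(10*3^4,770)=770, bounds=[0,770]
  i=5: D_i=min(10*3^5,770)=770, bounds=[0,770]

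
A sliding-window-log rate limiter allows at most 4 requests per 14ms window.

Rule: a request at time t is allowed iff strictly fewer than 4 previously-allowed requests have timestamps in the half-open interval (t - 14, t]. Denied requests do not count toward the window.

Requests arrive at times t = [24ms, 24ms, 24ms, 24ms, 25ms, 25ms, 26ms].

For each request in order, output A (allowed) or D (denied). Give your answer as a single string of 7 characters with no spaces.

Answer: AAAADDD

Derivation:
Tracking allowed requests in the window:
  req#1 t=24ms: ALLOW
  req#2 t=24ms: ALLOW
  req#3 t=24ms: ALLOW
  req#4 t=24ms: ALLOW
  req#5 t=25ms: DENY
  req#6 t=25ms: DENY
  req#7 t=26ms: DENY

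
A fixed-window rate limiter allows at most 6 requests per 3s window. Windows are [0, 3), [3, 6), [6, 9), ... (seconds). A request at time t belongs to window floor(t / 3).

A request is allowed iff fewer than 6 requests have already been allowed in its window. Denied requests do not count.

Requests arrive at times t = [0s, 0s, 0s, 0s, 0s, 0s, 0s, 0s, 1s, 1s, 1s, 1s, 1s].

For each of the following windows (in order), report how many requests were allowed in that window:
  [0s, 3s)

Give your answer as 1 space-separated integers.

Processing requests:
  req#1 t=0s (window 0): ALLOW
  req#2 t=0s (window 0): ALLOW
  req#3 t=0s (window 0): ALLOW
  req#4 t=0s (window 0): ALLOW
  req#5 t=0s (window 0): ALLOW
  req#6 t=0s (window 0): ALLOW
  req#7 t=0s (window 0): DENY
  req#8 t=0s (window 0): DENY
  req#9 t=1s (window 0): DENY
  req#10 t=1s (window 0): DENY
  req#11 t=1s (window 0): DENY
  req#12 t=1s (window 0): DENY
  req#13 t=1s (window 0): DENY

Allowed counts by window: 6

Answer: 6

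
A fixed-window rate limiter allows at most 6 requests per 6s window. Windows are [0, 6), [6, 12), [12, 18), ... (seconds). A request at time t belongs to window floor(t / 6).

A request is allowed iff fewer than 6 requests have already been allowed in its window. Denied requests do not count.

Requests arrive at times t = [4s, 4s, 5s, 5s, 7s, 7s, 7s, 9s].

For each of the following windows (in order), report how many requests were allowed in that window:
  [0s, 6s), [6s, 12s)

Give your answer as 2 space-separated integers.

Answer: 4 4

Derivation:
Processing requests:
  req#1 t=4s (window 0): ALLOW
  req#2 t=4s (window 0): ALLOW
  req#3 t=5s (window 0): ALLOW
  req#4 t=5s (window 0): ALLOW
  req#5 t=7s (window 1): ALLOW
  req#6 t=7s (window 1): ALLOW
  req#7 t=7s (window 1): ALLOW
  req#8 t=9s (window 1): ALLOW

Allowed counts by window: 4 4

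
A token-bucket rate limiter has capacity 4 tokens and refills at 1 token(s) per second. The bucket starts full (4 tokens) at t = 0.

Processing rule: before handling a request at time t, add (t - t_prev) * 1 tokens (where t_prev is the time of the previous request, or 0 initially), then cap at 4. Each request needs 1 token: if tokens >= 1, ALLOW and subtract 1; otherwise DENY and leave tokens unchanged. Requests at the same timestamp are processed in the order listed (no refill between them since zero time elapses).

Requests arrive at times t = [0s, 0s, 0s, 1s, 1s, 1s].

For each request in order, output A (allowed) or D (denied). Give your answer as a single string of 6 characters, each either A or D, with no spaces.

Simulating step by step:
  req#1 t=0s: ALLOW
  req#2 t=0s: ALLOW
  req#3 t=0s: ALLOW
  req#4 t=1s: ALLOW
  req#5 t=1s: ALLOW
  req#6 t=1s: DENY

Answer: AAAAAD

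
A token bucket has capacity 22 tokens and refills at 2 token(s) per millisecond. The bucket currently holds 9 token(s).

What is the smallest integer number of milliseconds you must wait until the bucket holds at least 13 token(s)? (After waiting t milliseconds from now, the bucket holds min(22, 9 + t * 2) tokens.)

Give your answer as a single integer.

Answer: 2

Derivation:
Need 9 + t * 2 >= 13, so t >= 4/2.
Smallest integer t = ceil(4/2) = 2.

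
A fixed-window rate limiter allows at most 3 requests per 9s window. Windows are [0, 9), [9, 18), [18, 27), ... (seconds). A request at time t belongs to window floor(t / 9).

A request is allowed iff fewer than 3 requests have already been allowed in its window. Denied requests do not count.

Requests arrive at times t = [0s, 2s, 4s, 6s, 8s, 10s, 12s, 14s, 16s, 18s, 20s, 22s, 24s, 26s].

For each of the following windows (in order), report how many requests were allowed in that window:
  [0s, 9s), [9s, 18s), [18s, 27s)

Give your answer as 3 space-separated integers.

Processing requests:
  req#1 t=0s (window 0): ALLOW
  req#2 t=2s (window 0): ALLOW
  req#3 t=4s (window 0): ALLOW
  req#4 t=6s (window 0): DENY
  req#5 t=8s (window 0): DENY
  req#6 t=10s (window 1): ALLOW
  req#7 t=12s (window 1): ALLOW
  req#8 t=14s (window 1): ALLOW
  req#9 t=16s (window 1): DENY
  req#10 t=18s (window 2): ALLOW
  req#11 t=20s (window 2): ALLOW
  req#12 t=22s (window 2): ALLOW
  req#13 t=24s (window 2): DENY
  req#14 t=26s (window 2): DENY

Allowed counts by window: 3 3 3

Answer: 3 3 3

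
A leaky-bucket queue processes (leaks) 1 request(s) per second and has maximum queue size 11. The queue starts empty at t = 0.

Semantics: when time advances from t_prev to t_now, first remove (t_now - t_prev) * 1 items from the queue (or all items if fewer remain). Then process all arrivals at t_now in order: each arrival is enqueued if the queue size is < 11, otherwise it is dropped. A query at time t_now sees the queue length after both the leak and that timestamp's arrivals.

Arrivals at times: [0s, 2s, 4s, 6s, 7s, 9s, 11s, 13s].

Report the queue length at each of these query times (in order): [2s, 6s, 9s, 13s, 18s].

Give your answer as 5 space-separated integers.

Answer: 1 1 1 1 0

Derivation:
Queue lengths at query times:
  query t=2s: backlog = 1
  query t=6s: backlog = 1
  query t=9s: backlog = 1
  query t=13s: backlog = 1
  query t=18s: backlog = 0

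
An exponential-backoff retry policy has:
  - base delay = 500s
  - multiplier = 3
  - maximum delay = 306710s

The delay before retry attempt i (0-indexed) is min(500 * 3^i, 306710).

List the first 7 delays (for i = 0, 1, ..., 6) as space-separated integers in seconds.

Answer: 500 1500 4500 13500 40500 121500 306710

Derivation:
Computing each delay:
  i=0: min(500*3^0, 306710) = 500
  i=1: min(500*3^1, 306710) = 1500
  i=2: min(500*3^2, 306710) = 4500
  i=3: min(500*3^3, 306710) = 13500
  i=4: min(500*3^4, 306710) = 40500
  i=5: min(500*3^5, 306710) = 121500
  i=6: min(500*3^6, 306710) = 306710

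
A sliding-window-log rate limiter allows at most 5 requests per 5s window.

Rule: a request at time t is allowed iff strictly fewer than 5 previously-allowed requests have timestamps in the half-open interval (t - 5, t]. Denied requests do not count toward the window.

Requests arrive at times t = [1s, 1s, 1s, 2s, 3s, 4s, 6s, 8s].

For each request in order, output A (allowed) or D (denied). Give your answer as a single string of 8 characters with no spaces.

Answer: AAAAADAA

Derivation:
Tracking allowed requests in the window:
  req#1 t=1s: ALLOW
  req#2 t=1s: ALLOW
  req#3 t=1s: ALLOW
  req#4 t=2s: ALLOW
  req#5 t=3s: ALLOW
  req#6 t=4s: DENY
  req#7 t=6s: ALLOW
  req#8 t=8s: ALLOW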